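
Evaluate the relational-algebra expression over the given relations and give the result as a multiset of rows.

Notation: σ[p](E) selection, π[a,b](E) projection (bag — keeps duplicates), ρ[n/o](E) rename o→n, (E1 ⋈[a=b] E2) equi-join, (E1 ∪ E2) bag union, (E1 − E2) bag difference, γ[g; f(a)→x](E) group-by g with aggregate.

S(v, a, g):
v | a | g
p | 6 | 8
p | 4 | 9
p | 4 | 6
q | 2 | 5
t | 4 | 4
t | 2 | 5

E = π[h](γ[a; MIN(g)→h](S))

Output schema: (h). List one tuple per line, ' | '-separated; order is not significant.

Stepwise |·|:
  S → 6
  γ[a; MIN(g)→h](S) → 3
  π[h](γ[a; MIN(g)→h](S)) → 3

== RESULT ==
h
4
5
8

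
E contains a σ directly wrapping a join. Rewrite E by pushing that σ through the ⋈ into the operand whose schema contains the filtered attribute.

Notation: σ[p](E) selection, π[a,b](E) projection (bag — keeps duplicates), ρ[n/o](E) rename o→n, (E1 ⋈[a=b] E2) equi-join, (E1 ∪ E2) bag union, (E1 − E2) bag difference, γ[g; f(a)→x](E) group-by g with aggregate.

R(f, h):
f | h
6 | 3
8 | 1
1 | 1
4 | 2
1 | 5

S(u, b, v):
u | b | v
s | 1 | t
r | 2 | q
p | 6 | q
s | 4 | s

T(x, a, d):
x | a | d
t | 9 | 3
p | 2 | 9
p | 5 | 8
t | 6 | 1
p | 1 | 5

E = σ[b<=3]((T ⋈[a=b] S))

σ filters on b, owned by the right side.
E' = (T ⋈[a=b] σ[b<=3](S))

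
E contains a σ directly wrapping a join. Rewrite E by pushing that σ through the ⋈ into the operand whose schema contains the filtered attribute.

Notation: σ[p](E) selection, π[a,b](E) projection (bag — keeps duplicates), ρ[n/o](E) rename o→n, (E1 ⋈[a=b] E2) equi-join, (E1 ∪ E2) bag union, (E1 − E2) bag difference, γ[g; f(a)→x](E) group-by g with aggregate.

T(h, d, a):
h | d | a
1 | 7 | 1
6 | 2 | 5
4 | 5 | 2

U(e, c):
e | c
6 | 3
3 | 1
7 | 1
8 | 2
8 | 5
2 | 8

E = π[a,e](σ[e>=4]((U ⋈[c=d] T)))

σ filters on e, owned by the left side.
E' = π[a,e]((σ[e>=4](U) ⋈[c=d] T))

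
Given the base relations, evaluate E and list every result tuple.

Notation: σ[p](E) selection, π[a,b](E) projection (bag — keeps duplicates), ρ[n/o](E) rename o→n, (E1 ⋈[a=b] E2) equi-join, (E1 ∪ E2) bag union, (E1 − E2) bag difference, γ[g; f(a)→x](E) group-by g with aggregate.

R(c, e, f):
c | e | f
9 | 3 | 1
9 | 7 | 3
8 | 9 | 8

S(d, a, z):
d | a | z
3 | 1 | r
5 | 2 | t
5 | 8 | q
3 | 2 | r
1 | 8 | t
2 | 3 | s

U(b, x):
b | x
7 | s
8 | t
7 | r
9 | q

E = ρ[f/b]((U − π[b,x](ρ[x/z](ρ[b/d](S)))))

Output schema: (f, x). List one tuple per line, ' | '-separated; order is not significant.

Per-node cardinality:
  U → 4
  S → 6
  ρ[b/d](S) → 6
  ρ[x/z](ρ[b/d](S)) → 6
  π[b,x](ρ[x/z](ρ[b/d](S))) → 6
  (U − π[b,x](ρ[x/z](ρ[b/d](S)))) → 4
  ρ[f/b]((U − π[b,x](ρ[x/z](ρ[b/d](S))))) → 4

== RESULT ==
f | x
7 | r
7 | s
8 | t
9 | q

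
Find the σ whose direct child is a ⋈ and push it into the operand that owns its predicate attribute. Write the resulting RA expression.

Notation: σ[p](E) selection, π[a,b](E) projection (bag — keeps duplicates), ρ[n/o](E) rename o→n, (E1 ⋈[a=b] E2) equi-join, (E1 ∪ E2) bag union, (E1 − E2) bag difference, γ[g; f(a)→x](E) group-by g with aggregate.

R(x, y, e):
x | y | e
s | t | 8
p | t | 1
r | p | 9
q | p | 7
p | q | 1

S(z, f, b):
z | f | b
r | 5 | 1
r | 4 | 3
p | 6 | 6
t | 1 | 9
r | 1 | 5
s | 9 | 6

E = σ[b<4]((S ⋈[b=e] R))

σ filters on b, owned by the left side.
E' = (σ[b<4](S) ⋈[b=e] R)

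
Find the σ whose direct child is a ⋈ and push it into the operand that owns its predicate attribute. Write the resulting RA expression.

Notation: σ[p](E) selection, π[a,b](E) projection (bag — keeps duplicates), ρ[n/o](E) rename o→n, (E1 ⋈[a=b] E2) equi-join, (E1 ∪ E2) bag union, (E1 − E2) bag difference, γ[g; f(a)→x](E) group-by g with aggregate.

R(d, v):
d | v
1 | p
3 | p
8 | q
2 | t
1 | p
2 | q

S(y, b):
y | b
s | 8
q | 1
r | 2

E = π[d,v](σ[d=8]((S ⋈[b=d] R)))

σ filters on d, owned by the right side.
E' = π[d,v]((S ⋈[b=d] σ[d=8](R)))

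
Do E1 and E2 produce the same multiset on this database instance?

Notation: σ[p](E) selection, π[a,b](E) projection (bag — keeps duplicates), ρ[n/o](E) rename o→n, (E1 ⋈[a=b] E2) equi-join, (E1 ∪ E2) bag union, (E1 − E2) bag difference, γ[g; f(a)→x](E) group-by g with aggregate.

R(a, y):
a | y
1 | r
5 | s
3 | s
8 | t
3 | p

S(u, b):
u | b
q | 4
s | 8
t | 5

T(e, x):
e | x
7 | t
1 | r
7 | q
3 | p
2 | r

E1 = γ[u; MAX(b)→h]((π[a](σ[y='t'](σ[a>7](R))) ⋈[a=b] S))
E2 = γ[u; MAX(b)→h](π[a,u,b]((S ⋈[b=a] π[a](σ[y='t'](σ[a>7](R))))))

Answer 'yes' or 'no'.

E1 per-node cardinality:
  R → 5
  σ[a>7](R) → 1
  σ[y='t'](σ[a>7](R)) → 1
  π[a](σ[y='t'](σ[a>7](R))) → 1
  S → 3
  (π[a](σ[y='t'](σ[a>7](R))) ⋈[a=b] S) → 1
  γ[u; MAX(b)→h]((π[a](σ[y='t'](σ[a>7](R))) ⋈[a=b] S)) → 1
E2 per-node cardinality:
  S → 3
  R → 5
  σ[a>7](R) → 1
  σ[y='t'](σ[a>7](R)) → 1
  π[a](σ[y='t'](σ[a>7](R))) → 1
  (S ⋈[b=a] π[a](σ[y='t'](σ[a>7](R)))) → 1
  π[a,u,b]((S ⋈[b=a] π[a](σ[y='t'](σ[a>7](R))))) → 1
  γ[u; MAX(b)→h](π[a,u,b]((S ⋈[b=a] π[a](σ[y='t'](σ[a>7](R)))))) → 1

E1 and E2 produce the same multiset:
u | h
s | 8

yes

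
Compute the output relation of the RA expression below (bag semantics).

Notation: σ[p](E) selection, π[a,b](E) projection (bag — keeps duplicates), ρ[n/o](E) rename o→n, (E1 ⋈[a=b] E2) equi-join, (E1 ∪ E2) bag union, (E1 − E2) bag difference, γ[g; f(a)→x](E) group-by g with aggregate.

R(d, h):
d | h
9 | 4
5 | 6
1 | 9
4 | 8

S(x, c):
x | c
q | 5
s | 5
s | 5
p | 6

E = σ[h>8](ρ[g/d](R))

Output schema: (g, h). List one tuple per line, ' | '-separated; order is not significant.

Row counts bottom-up:
  R → 4
  ρ[g/d](R) → 4
  σ[h>8](ρ[g/d](R)) → 1

== RESULT ==
g | h
1 | 9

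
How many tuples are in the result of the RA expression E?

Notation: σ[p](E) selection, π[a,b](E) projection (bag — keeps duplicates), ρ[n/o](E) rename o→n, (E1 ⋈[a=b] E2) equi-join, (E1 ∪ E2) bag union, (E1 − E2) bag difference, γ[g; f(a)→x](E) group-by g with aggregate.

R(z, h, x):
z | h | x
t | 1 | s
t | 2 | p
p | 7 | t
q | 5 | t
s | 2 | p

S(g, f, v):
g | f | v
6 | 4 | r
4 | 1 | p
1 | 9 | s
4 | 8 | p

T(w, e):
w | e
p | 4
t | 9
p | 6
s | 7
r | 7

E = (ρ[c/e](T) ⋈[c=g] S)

Per-node cardinality:
  T → 5
  ρ[c/e](T) → 5
  S → 4
  (ρ[c/e](T) ⋈[c=g] S) → 3

|E| = 3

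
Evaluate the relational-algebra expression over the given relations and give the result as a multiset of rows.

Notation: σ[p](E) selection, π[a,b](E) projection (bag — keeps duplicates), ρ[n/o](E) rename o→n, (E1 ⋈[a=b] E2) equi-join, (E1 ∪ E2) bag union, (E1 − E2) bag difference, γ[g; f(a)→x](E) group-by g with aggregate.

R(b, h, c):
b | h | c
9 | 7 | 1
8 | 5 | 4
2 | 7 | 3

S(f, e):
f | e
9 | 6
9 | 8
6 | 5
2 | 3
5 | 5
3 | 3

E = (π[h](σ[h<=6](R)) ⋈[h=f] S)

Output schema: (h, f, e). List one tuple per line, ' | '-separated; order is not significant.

Subexpression sizes:
  R → 3
  σ[h<=6](R) → 1
  π[h](σ[h<=6](R)) → 1
  S → 6
  (π[h](σ[h<=6](R)) ⋈[h=f] S) → 1

== RESULT ==
h | f | e
5 | 5 | 5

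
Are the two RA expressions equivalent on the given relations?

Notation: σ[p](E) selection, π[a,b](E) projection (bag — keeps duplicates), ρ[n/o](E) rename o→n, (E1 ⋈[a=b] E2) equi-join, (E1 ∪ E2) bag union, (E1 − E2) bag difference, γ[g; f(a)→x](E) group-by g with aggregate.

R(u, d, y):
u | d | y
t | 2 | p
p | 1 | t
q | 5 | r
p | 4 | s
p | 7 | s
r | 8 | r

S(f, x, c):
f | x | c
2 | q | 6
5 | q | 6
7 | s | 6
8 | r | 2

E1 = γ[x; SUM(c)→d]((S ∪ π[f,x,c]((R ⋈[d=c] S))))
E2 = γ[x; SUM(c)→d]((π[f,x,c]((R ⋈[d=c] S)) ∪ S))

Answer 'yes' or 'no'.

E1 stepwise |·|:
  S → 4
  R → 6
  S → 4
  (R ⋈[d=c] S) → 1
  π[f,x,c]((R ⋈[d=c] S)) → 1
  (S ∪ π[f,x,c]((R ⋈[d=c] S))) → 5
  γ[x; SUM(c)→d]((S ∪ π[f,x,c]((R ⋈[d=c] S)))) → 3
E2 stepwise |·|:
  R → 6
  S → 4
  (R ⋈[d=c] S) → 1
  π[f,x,c]((R ⋈[d=c] S)) → 1
  S → 4
  (π[f,x,c]((R ⋈[d=c] S)) ∪ S) → 5
  γ[x; SUM(c)→d]((π[f,x,c]((R ⋈[d=c] S)) ∪ S)) → 3

E1 and E2 produce the same multiset:
x | d
q | 12
r | 4
s | 6

yes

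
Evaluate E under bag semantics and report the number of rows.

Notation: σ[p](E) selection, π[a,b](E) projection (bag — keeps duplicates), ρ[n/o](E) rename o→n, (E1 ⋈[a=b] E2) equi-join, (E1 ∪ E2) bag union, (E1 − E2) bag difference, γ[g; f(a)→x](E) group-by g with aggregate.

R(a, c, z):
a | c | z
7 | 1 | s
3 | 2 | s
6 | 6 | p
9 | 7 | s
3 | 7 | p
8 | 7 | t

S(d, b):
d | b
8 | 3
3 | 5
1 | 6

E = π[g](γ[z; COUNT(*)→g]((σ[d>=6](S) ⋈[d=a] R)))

Subexpression sizes:
  S → 3
  σ[d>=6](S) → 1
  R → 6
  (σ[d>=6](S) ⋈[d=a] R) → 1
  γ[z; COUNT(*)→g]((σ[d>=6](S) ⋈[d=a] R)) → 1
  π[g](γ[z; COUNT(*)→g]((σ[d>=6](S) ⋈[d=a] R))) → 1

|E| = 1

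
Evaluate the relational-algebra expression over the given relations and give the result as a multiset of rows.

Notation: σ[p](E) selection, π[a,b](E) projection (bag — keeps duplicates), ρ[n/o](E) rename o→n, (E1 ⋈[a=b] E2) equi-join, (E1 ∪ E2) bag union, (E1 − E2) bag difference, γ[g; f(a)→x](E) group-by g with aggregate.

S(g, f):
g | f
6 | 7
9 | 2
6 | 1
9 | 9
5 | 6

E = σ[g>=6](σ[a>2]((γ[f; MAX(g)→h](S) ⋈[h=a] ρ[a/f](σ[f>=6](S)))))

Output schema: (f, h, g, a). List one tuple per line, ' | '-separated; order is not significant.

Per-node cardinality:
  S → 5
  γ[f; MAX(g)→h](S) → 5
  S → 5
  σ[f>=6](S) → 3
  ρ[a/f](σ[f>=6](S)) → 3
  (γ[f; MAX(g)→h](S) ⋈[h=a] ρ[a/f](σ[f>=6](S))) → 4
  σ[a>2]((γ[f; MAX(g)→h](S) ⋈[h=a] ρ[a/f](σ[f>=6](S)))) → 4
  σ[g>=6](σ[a>2]((γ[f; MAX(g)→h](S) ⋈[h=a] ρ[a/f](σ[f>=6](S))))) → 2

== RESULT ==
f | h | g | a
2 | 9 | 9 | 9
9 | 9 | 9 | 9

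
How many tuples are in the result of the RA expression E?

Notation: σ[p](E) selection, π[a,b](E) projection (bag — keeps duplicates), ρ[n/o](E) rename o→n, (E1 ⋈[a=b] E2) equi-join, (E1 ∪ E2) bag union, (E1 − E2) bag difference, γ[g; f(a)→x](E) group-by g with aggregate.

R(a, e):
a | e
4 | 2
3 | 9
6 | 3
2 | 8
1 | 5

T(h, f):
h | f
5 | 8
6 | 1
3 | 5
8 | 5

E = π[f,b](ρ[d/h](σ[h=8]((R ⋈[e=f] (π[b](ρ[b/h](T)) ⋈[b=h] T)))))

Per-node cardinality:
  R → 5
  T → 4
  ρ[b/h](T) → 4
  π[b](ρ[b/h](T)) → 4
  T → 4
  (π[b](ρ[b/h](T)) ⋈[b=h] T) → 4
  (R ⋈[e=f] (π[b](ρ[b/h](T)) ⋈[b=h] T)) → 3
  σ[h=8]((R ⋈[e=f] (π[b](ρ[b/h](T)) ⋈[b=h] T))) → 1
  ρ[d/h](σ[h=8]((R ⋈[e=f] (π[b](ρ[b/h](T)) ⋈[b=h] T)))) → 1
  π[f,b](ρ[d/h](σ[h=8]((R ⋈[e=f] (π[b](ρ[b/h](T)) ⋈[b=h] T))))) → 1

|E| = 1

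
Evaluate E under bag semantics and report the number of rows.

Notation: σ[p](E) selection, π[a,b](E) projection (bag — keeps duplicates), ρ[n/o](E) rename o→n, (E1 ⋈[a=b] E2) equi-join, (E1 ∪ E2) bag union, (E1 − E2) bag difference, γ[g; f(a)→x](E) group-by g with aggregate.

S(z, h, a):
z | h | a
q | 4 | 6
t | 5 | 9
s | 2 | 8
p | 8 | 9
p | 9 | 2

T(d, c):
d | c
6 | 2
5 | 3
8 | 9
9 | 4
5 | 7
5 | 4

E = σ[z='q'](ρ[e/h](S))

Subexpression sizes:
  S → 5
  ρ[e/h](S) → 5
  σ[z='q'](ρ[e/h](S)) → 1

|E| = 1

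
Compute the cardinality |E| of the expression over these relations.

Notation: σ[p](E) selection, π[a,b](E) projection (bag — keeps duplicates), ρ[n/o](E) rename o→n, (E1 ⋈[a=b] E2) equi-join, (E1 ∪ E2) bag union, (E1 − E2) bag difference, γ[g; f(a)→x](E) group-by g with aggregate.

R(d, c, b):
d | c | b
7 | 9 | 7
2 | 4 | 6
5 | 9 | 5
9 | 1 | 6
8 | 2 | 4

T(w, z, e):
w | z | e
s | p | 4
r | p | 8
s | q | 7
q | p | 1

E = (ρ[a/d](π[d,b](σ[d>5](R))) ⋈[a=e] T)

Stepwise |·|:
  R → 5
  σ[d>5](R) → 3
  π[d,b](σ[d>5](R)) → 3
  ρ[a/d](π[d,b](σ[d>5](R))) → 3
  T → 4
  (ρ[a/d](π[d,b](σ[d>5](R))) ⋈[a=e] T) → 2

|E| = 2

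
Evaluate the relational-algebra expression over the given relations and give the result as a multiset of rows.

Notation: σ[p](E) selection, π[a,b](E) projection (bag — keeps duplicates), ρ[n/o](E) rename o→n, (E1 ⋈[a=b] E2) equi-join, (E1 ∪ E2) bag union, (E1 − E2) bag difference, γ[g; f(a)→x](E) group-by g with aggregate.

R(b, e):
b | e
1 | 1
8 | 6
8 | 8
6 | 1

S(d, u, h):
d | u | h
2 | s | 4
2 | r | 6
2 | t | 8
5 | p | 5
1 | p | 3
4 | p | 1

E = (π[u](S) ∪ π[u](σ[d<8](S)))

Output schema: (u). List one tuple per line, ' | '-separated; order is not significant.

Row counts bottom-up:
  S → 6
  π[u](S) → 6
  S → 6
  σ[d<8](S) → 6
  π[u](σ[d<8](S)) → 6
  (π[u](S) ∪ π[u](σ[d<8](S))) → 12

== RESULT ==
u
p
p
p
p
p
p
r
r
s
s
t
t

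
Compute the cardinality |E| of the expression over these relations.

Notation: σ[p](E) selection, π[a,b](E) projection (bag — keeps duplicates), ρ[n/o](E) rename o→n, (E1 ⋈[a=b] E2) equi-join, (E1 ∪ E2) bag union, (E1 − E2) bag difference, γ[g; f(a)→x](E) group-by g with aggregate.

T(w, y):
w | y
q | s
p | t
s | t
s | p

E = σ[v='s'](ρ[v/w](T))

Row counts bottom-up:
  T → 4
  ρ[v/w](T) → 4
  σ[v='s'](ρ[v/w](T)) → 2

|E| = 2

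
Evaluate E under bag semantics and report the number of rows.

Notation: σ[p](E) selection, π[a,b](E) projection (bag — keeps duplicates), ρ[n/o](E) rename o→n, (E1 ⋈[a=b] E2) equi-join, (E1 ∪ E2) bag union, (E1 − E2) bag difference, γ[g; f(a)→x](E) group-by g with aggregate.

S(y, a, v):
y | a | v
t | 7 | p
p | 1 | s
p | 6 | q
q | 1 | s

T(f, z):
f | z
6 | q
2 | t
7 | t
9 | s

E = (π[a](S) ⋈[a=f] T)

Stepwise |·|:
  S → 4
  π[a](S) → 4
  T → 4
  (π[a](S) ⋈[a=f] T) → 2

|E| = 2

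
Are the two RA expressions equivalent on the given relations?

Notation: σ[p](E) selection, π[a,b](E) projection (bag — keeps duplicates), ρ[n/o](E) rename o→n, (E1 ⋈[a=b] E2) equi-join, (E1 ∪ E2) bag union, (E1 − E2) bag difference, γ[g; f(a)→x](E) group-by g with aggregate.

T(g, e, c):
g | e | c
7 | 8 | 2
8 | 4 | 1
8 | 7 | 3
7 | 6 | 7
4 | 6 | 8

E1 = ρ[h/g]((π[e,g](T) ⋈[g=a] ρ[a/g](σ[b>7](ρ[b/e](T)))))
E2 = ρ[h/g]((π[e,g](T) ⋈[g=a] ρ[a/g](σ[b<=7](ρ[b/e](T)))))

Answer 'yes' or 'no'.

E1 row counts bottom-up:
  T → 5
  π[e,g](T) → 5
  T → 5
  ρ[b/e](T) → 5
  σ[b>7](ρ[b/e](T)) → 1
  ρ[a/g](σ[b>7](ρ[b/e](T))) → 1
  (π[e,g](T) ⋈[g=a] ρ[a/g](σ[b>7](ρ[b/e](T)))) → 2
  ρ[h/g]((π[e,g](T) ⋈[g=a] ρ[a/g](σ[b>7](ρ[b/e](T))))) → 2
E2 row counts bottom-up:
  T → 5
  π[e,g](T) → 5
  T → 5
  ρ[b/e](T) → 5
  σ[b<=7](ρ[b/e](T)) → 4
  ρ[a/g](σ[b<=7](ρ[b/e](T))) → 4
  (π[e,g](T) ⋈[g=a] ρ[a/g](σ[b<=7](ρ[b/e](T)))) → 7
  ρ[h/g]((π[e,g](T) ⋈[g=a] ρ[a/g](σ[b<=7](ρ[b/e](T))))) → 7

E1 result:
e | h | a | b | c
6 | 7 | 7 | 8 | 2
8 | 7 | 7 | 8 | 2
E2 result:
e | h | a | b | c
4 | 8 | 8 | 4 | 1
4 | 8 | 8 | 7 | 3
6 | 4 | 4 | 6 | 8
6 | 7 | 7 | 6 | 7
7 | 8 | 8 | 4 | 1
7 | 8 | 8 | 7 | 3
8 | 7 | 7 | 6 | 7
Witness: (8, 7, 7, 6, 7) appears 0× in E1 but 1× in E2.

no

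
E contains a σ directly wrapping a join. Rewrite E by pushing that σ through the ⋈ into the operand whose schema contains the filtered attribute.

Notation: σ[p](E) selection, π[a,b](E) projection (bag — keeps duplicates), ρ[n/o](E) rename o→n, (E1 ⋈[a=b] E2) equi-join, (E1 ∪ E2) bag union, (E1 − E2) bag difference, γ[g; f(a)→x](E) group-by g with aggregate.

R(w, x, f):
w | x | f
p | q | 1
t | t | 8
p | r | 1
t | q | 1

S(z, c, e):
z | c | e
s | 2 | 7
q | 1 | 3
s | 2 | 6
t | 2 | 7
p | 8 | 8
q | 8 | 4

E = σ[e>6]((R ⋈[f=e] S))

σ filters on e, owned by the right side.
E' = (R ⋈[f=e] σ[e>6](S))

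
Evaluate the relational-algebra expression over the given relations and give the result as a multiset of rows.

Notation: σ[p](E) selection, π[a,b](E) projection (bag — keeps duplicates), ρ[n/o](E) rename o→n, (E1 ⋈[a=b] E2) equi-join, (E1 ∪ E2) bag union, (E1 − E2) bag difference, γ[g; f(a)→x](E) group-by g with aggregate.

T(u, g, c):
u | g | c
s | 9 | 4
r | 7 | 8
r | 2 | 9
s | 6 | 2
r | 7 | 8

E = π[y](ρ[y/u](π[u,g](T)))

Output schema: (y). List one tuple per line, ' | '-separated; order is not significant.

Stepwise |·|:
  T → 5
  π[u,g](T) → 5
  ρ[y/u](π[u,g](T)) → 5
  π[y](ρ[y/u](π[u,g](T))) → 5

== RESULT ==
y
r
r
r
s
s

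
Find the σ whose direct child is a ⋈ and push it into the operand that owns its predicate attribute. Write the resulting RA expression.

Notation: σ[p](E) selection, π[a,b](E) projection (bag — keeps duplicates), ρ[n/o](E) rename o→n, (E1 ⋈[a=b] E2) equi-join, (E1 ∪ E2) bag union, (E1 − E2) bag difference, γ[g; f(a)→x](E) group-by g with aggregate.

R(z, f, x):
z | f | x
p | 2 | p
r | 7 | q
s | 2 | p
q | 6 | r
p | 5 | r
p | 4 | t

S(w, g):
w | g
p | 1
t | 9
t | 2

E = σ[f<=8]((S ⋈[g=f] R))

σ filters on f, owned by the right side.
E' = (S ⋈[g=f] σ[f<=8](R))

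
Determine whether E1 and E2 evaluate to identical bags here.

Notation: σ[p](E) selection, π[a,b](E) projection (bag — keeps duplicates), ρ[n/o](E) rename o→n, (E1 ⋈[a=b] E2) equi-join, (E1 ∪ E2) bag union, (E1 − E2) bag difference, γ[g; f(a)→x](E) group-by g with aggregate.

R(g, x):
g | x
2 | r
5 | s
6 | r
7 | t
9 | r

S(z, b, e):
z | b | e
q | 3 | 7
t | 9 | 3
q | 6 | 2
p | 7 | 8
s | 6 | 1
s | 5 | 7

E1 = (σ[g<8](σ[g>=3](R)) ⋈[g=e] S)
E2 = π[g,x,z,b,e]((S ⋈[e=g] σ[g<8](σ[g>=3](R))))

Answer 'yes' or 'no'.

E1 row counts bottom-up:
  R → 5
  σ[g>=3](R) → 4
  σ[g<8](σ[g>=3](R)) → 3
  S → 6
  (σ[g<8](σ[g>=3](R)) ⋈[g=e] S) → 2
E2 row counts bottom-up:
  S → 6
  R → 5
  σ[g>=3](R) → 4
  σ[g<8](σ[g>=3](R)) → 3
  (S ⋈[e=g] σ[g<8](σ[g>=3](R))) → 2
  π[g,x,z,b,e]((S ⋈[e=g] σ[g<8](σ[g>=3](R)))) → 2

E1 and E2 produce the same multiset:
g | x | z | b | e
7 | t | q | 3 | 7
7 | t | s | 5 | 7

yes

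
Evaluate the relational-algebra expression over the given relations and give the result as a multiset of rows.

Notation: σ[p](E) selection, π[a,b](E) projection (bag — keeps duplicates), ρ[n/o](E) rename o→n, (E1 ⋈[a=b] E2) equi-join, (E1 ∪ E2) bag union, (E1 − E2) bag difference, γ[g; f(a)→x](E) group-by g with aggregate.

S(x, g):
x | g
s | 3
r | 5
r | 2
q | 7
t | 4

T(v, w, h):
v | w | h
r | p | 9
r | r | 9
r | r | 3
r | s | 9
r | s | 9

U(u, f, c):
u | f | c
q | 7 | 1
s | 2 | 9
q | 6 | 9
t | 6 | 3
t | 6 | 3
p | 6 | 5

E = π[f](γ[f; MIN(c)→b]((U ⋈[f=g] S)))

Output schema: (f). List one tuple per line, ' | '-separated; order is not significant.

Row counts bottom-up:
  U → 6
  S → 5
  (U ⋈[f=g] S) → 2
  γ[f; MIN(c)→b]((U ⋈[f=g] S)) → 2
  π[f](γ[f; MIN(c)→b]((U ⋈[f=g] S))) → 2

== RESULT ==
f
2
7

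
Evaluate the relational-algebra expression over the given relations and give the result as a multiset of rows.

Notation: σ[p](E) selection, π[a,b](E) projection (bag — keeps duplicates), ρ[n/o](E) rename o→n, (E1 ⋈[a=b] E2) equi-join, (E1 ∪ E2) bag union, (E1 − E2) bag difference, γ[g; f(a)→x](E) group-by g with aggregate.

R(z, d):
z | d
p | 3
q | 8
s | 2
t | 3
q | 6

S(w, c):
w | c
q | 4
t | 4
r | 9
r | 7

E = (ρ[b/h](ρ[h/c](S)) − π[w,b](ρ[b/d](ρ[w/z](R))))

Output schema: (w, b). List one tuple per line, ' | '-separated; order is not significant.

Row counts bottom-up:
  S → 4
  ρ[h/c](S) → 4
  ρ[b/h](ρ[h/c](S)) → 4
  R → 5
  ρ[w/z](R) → 5
  ρ[b/d](ρ[w/z](R)) → 5
  π[w,b](ρ[b/d](ρ[w/z](R))) → 5
  (ρ[b/h](ρ[h/c](S)) − π[w,b](ρ[b/d](ρ[w/z](R)))) → 4

== RESULT ==
w | b
q | 4
r | 7
r | 9
t | 4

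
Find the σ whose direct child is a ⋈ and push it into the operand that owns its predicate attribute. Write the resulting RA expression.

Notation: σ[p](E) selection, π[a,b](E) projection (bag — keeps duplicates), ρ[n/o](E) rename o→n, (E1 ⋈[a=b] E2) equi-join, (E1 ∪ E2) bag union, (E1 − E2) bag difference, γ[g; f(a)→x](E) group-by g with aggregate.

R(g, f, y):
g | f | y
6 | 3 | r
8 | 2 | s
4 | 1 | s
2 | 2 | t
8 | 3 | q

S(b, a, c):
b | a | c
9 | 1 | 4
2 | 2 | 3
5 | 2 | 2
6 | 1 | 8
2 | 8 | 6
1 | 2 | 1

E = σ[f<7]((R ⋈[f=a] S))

σ filters on f, owned by the left side.
E' = (σ[f<7](R) ⋈[f=a] S)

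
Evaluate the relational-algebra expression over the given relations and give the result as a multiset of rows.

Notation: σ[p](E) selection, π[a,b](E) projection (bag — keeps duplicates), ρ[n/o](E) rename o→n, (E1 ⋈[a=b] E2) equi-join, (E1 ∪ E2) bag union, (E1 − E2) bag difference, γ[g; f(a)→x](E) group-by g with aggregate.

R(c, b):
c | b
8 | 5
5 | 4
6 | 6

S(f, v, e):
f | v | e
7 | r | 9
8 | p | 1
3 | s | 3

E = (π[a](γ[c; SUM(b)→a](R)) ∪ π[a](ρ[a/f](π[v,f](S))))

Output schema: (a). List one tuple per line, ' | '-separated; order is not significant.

Subexpression sizes:
  R → 3
  γ[c; SUM(b)→a](R) → 3
  π[a](γ[c; SUM(b)→a](R)) → 3
  S → 3
  π[v,f](S) → 3
  ρ[a/f](π[v,f](S)) → 3
  π[a](ρ[a/f](π[v,f](S))) → 3
  (π[a](γ[c; SUM(b)→a](R)) ∪ π[a](ρ[a/f](π[v,f](S)))) → 6

== RESULT ==
a
3
4
5
6
7
8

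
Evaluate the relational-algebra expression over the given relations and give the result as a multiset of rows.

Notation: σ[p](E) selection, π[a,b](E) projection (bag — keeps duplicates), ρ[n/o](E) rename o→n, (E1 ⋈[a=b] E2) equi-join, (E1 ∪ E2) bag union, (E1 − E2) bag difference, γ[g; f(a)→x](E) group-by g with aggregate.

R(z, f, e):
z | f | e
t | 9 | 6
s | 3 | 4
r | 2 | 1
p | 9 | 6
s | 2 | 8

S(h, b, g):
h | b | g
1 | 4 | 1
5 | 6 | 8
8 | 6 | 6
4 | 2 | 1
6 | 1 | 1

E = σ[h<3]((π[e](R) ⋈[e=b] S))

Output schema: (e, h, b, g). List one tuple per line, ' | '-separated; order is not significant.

Subexpression sizes:
  R → 5
  π[e](R) → 5
  S → 5
  (π[e](R) ⋈[e=b] S) → 6
  σ[h<3]((π[e](R) ⋈[e=b] S)) → 1

== RESULT ==
e | h | b | g
4 | 1 | 4 | 1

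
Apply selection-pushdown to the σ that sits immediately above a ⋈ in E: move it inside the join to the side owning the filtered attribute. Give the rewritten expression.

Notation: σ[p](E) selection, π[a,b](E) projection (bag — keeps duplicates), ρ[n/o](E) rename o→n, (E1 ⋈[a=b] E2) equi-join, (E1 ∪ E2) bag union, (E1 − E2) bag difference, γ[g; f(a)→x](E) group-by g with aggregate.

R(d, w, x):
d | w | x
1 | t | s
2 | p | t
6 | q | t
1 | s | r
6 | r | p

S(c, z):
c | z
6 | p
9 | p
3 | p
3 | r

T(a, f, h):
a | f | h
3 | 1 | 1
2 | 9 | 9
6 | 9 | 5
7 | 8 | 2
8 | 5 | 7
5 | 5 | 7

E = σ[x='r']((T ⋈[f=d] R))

σ filters on x, owned by the right side.
E' = (T ⋈[f=d] σ[x='r'](R))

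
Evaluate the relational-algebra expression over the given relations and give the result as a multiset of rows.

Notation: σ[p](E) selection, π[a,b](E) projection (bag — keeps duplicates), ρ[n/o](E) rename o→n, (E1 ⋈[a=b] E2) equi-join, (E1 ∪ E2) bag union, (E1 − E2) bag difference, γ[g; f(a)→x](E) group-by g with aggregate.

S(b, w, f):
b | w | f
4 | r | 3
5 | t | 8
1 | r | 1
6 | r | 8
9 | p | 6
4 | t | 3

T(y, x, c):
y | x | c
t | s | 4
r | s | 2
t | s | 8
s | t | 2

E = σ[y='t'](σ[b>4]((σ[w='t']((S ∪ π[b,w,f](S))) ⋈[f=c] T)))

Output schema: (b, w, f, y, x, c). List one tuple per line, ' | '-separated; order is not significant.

Stepwise |·|:
  S → 6
  S → 6
  π[b,w,f](S) → 6
  (S ∪ π[b,w,f](S)) → 12
  σ[w='t']((S ∪ π[b,w,f](S))) → 4
  T → 4
  (σ[w='t']((S ∪ π[b,w,f](S))) ⋈[f=c] T) → 2
  σ[b>4]((σ[w='t']((S ∪ π[b,w,f](S))) ⋈[f=c] T)) → 2
  σ[y='t'](σ[b>4]((σ[w='t']((S ∪ π[b,w,f](S))) ⋈[f=c] T))) → 2

== RESULT ==
b | w | f | y | x | c
5 | t | 8 | t | s | 8
5 | t | 8 | t | s | 8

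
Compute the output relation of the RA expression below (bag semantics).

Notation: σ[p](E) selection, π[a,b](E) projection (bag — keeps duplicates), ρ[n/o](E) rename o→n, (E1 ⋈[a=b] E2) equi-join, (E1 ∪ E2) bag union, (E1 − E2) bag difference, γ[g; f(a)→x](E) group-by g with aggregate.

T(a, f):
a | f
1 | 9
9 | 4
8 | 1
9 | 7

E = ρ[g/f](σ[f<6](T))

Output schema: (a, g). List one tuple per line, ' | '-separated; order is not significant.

Subexpression sizes:
  T → 4
  σ[f<6](T) → 2
  ρ[g/f](σ[f<6](T)) → 2

== RESULT ==
a | g
8 | 1
9 | 4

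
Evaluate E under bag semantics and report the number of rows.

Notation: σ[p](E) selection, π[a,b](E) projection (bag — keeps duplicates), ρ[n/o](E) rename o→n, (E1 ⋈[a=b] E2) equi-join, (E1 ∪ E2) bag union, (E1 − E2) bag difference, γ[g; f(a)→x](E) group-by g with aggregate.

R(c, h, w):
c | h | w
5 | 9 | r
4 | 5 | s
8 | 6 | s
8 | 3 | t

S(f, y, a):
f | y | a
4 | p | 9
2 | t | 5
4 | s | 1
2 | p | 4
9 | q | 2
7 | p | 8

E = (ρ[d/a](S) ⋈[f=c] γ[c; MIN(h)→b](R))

Subexpression sizes:
  S → 6
  ρ[d/a](S) → 6
  R → 4
  γ[c; MIN(h)→b](R) → 3
  (ρ[d/a](S) ⋈[f=c] γ[c; MIN(h)→b](R)) → 2

|E| = 2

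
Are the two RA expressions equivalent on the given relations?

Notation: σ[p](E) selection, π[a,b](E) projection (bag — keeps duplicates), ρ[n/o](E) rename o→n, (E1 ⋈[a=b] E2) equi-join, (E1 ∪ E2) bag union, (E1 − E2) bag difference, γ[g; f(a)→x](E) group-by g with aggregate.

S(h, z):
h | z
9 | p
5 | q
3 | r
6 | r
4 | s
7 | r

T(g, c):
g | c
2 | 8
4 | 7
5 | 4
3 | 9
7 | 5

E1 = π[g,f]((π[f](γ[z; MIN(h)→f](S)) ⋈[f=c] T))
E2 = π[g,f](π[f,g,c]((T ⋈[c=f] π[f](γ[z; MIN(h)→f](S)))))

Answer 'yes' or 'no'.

E1 row counts bottom-up:
  S → 6
  γ[z; MIN(h)→f](S) → 4
  π[f](γ[z; MIN(h)→f](S)) → 4
  T → 5
  (π[f](γ[z; MIN(h)→f](S)) ⋈[f=c] T) → 3
  π[g,f]((π[f](γ[z; MIN(h)→f](S)) ⋈[f=c] T)) → 3
E2 row counts bottom-up:
  T → 5
  S → 6
  γ[z; MIN(h)→f](S) → 4
  π[f](γ[z; MIN(h)→f](S)) → 4
  (T ⋈[c=f] π[f](γ[z; MIN(h)→f](S))) → 3
  π[f,g,c]((T ⋈[c=f] π[f](γ[z; MIN(h)→f](S)))) → 3
  π[g,f](π[f,g,c]((T ⋈[c=f] π[f](γ[z; MIN(h)→f](S))))) → 3

E1 and E2 produce the same multiset:
g | f
3 | 9
5 | 4
7 | 5

yes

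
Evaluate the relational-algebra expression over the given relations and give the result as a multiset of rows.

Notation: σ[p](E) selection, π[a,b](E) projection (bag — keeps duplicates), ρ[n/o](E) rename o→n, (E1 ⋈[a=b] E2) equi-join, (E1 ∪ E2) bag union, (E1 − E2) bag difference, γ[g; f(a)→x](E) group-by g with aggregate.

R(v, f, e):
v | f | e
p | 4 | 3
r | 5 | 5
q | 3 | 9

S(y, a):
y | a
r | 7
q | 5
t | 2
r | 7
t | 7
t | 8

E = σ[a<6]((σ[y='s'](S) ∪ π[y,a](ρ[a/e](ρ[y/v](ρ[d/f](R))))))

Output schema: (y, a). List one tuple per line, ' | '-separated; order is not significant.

Per-node cardinality:
  S → 6
  σ[y='s'](S) → 0
  R → 3
  ρ[d/f](R) → 3
  ρ[y/v](ρ[d/f](R)) → 3
  ρ[a/e](ρ[y/v](ρ[d/f](R))) → 3
  π[y,a](ρ[a/e](ρ[y/v](ρ[d/f](R)))) → 3
  (σ[y='s'](S) ∪ π[y,a](ρ[a/e](ρ[y/v](ρ[d/f](R))))) → 3
  σ[a<6]((σ[y='s'](S) ∪ π[y,a](ρ[a/e](ρ[y/v](ρ[d/f](R)))))) → 2

== RESULT ==
y | a
p | 3
r | 5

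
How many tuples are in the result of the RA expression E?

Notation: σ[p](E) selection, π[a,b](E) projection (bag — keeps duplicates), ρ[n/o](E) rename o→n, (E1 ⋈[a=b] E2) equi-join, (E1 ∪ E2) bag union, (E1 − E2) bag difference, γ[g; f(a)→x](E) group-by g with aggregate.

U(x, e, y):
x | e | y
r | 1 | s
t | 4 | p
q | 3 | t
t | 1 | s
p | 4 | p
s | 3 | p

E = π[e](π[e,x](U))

Per-node cardinality:
  U → 6
  π[e,x](U) → 6
  π[e](π[e,x](U)) → 6

|E| = 6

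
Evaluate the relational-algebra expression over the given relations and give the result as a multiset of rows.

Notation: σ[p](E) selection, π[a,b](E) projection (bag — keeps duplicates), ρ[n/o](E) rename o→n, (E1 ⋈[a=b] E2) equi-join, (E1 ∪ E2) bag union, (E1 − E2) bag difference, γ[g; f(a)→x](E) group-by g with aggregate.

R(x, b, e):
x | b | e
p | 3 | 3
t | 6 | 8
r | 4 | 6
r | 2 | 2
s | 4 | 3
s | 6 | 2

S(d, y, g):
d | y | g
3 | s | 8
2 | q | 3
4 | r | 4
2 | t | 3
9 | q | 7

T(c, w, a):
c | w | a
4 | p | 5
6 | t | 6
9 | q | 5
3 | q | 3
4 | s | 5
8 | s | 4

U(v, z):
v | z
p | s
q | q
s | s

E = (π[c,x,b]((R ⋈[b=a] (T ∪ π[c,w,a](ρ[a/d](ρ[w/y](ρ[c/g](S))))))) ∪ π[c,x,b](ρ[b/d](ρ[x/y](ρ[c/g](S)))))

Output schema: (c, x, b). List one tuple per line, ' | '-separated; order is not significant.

Stepwise |·|:
  R → 6
  T → 6
  S → 5
  ρ[c/g](S) → 5
  ρ[w/y](ρ[c/g](S)) → 5
  ρ[a/d](ρ[w/y](ρ[c/g](S))) → 5
  π[c,w,a](ρ[a/d](ρ[w/y](ρ[c/g](S)))) → 5
  (T ∪ π[c,w,a](ρ[a/d](ρ[w/y](ρ[c/g](S))))) → 11
  (R ⋈[b=a] (T ∪ π[c,w,a](ρ[a/d](ρ[w/y](ρ[c/g](S)))))) → 10
  π[c,x,b]((R ⋈[b=a] (T ∪ π[c,w,a](ρ[a/d](ρ[w/y](ρ[c/g](S))))))) → 10
  S → 5
  ρ[c/g](S) → 5
  ρ[x/y](ρ[c/g](S)) → 5
  ρ[b/d](ρ[x/y](ρ[c/g](S))) → 5
  π[c,x,b](ρ[b/d](ρ[x/y](ρ[c/g](S)))) → 5
  (π[c,x,b]((R ⋈[b=a] (T ∪ π[c,w,a](ρ[a/d](ρ[w/y](ρ[c/g](S))))))) ∪ π[c,x,b](ρ[b/d](ρ[x/y](ρ[c/g](S))))) → 15

== RESULT ==
c | x | b
3 | p | 3
3 | q | 2
3 | r | 2
3 | r | 2
3 | t | 2
4 | r | 4
4 | r | 4
4 | s | 4
6 | s | 6
6 | t | 6
7 | q | 9
8 | p | 3
8 | r | 4
8 | s | 3
8 | s | 4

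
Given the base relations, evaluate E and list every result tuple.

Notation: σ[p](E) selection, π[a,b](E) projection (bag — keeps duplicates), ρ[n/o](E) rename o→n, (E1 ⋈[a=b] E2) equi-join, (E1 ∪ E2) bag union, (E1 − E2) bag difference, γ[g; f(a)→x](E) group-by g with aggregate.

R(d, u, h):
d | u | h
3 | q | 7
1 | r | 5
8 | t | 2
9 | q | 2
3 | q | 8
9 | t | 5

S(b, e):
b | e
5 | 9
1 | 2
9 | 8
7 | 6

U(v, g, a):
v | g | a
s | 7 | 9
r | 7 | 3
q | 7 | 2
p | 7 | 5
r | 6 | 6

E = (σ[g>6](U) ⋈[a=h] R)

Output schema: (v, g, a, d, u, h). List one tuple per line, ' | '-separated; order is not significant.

Subexpression sizes:
  U → 5
  σ[g>6](U) → 4
  R → 6
  (σ[g>6](U) ⋈[a=h] R) → 4

== RESULT ==
v | g | a | d | u | h
p | 7 | 5 | 1 | r | 5
p | 7 | 5 | 9 | t | 5
q | 7 | 2 | 8 | t | 2
q | 7 | 2 | 9 | q | 2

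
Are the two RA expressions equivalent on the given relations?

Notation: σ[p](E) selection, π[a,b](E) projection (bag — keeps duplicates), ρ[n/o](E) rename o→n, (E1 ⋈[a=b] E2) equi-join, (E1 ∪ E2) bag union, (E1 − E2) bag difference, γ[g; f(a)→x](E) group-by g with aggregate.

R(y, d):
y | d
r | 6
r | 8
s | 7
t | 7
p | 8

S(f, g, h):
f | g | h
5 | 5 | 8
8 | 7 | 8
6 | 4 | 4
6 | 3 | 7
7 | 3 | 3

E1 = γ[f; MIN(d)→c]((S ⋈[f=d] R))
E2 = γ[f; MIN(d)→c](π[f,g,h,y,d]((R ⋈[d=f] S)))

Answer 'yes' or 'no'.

E1 row counts bottom-up:
  S → 5
  R → 5
  (S ⋈[f=d] R) → 6
  γ[f; MIN(d)→c]((S ⋈[f=d] R)) → 3
E2 row counts bottom-up:
  R → 5
  S → 5
  (R ⋈[d=f] S) → 6
  π[f,g,h,y,d]((R ⋈[d=f] S)) → 6
  γ[f; MIN(d)→c](π[f,g,h,y,d]((R ⋈[d=f] S))) → 3

E1 and E2 produce the same multiset:
f | c
6 | 6
7 | 7
8 | 8

yes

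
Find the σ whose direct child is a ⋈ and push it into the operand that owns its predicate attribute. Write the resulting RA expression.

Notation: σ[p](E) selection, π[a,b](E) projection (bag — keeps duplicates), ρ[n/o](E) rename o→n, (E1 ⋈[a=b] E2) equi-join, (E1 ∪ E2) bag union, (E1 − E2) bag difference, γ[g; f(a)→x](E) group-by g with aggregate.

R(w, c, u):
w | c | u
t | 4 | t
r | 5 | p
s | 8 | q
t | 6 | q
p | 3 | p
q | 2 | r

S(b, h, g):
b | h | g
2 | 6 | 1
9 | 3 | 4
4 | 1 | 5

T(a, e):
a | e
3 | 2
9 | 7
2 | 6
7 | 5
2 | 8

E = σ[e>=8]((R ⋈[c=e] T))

σ filters on e, owned by the right side.
E' = (R ⋈[c=e] σ[e>=8](T))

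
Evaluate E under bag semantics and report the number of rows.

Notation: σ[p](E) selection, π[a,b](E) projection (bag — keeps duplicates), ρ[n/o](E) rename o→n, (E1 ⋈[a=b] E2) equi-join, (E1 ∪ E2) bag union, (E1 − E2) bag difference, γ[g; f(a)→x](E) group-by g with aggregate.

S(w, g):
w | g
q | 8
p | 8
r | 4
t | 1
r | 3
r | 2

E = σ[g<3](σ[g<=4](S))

Subexpression sizes:
  S → 6
  σ[g<=4](S) → 4
  σ[g<3](σ[g<=4](S)) → 2

|E| = 2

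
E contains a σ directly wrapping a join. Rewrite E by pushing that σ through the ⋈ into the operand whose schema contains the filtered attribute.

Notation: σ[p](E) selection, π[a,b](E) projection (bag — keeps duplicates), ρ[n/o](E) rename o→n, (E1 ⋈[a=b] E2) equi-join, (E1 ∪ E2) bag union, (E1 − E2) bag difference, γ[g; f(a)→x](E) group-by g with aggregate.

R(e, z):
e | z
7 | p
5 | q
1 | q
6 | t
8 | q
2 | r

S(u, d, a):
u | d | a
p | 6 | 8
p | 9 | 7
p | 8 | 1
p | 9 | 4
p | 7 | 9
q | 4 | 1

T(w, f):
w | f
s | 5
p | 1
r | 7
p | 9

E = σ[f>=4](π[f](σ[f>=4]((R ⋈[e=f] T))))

σ filters on f, owned by the right side.
E' = σ[f>=4](π[f]((R ⋈[e=f] σ[f>=4](T))))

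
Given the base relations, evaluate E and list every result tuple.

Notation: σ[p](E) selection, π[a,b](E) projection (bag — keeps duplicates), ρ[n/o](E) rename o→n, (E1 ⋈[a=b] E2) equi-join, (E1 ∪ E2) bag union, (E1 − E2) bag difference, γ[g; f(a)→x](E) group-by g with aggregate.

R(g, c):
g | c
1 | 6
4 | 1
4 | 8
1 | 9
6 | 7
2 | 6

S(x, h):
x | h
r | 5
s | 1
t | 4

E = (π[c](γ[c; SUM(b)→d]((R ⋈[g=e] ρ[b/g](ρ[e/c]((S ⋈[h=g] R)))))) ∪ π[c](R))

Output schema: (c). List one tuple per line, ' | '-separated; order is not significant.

Stepwise |·|:
  R → 6
  S → 3
  R → 6
  (S ⋈[h=g] R) → 4
  ρ[e/c]((S ⋈[h=g] R)) → 4
  ρ[b/g](ρ[e/c]((S ⋈[h=g] R))) → 4
  (R ⋈[g=e] ρ[b/g](ρ[e/c]((S ⋈[h=g] R)))) → 3
  γ[c; SUM(b)→d]((R ⋈[g=e] ρ[b/g](ρ[e/c]((S ⋈[h=g] R))))) → 3
  π[c](γ[c; SUM(b)→d]((R ⋈[g=e] ρ[b/g](ρ[e/c]((S ⋈[h=g] R)))))) → 3
  R → 6
  π[c](R) → 6
  (π[c](γ[c; SUM(b)→d]((R ⋈[g=e] ρ[b/g](ρ[e/c]((S ⋈[h=g] R)))))) ∪ π[c](R)) → 9

== RESULT ==
c
1
6
6
6
7
7
8
9
9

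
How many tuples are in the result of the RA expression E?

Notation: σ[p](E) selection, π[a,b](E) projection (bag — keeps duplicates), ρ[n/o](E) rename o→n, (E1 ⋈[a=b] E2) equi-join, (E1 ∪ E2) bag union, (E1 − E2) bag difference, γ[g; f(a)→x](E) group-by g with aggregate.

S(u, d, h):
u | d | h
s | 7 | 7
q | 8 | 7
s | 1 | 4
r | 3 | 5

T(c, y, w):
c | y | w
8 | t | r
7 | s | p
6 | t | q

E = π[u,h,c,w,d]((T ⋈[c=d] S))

Per-node cardinality:
  T → 3
  S → 4
  (T ⋈[c=d] S) → 2
  π[u,h,c,w,d]((T ⋈[c=d] S)) → 2

|E| = 2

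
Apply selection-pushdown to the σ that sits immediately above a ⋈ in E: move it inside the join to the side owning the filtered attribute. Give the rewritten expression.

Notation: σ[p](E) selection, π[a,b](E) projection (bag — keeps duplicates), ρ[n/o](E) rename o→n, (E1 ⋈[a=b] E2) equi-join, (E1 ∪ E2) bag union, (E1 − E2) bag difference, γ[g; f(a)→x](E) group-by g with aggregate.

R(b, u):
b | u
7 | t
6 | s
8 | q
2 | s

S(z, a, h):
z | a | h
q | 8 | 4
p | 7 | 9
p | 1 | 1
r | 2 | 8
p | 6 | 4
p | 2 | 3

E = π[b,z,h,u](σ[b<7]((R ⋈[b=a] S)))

σ filters on b, owned by the left side.
E' = π[b,z,h,u]((σ[b<7](R) ⋈[b=a] S))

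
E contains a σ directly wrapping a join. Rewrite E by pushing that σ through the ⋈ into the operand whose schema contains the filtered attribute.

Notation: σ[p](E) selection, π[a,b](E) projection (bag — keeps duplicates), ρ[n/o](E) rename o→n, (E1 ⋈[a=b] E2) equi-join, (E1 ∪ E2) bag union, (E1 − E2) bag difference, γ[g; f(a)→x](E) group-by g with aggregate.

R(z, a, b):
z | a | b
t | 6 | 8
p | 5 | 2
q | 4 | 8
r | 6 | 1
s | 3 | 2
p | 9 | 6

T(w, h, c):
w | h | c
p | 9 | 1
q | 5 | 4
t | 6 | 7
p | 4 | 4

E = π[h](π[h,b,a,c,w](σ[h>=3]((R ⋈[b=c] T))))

σ filters on h, owned by the right side.
E' = π[h](π[h,b,a,c,w]((R ⋈[b=c] σ[h>=3](T))))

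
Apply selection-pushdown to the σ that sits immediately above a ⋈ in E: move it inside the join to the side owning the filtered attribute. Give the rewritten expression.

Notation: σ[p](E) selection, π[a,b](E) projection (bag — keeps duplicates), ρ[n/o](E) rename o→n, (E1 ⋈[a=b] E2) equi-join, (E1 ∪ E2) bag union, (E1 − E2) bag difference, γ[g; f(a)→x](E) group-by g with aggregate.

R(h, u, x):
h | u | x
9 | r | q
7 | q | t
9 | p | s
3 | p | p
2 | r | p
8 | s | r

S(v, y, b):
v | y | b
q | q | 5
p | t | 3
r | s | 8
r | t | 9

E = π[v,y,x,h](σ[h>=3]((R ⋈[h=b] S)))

σ filters on h, owned by the left side.
E' = π[v,y,x,h]((σ[h>=3](R) ⋈[h=b] S))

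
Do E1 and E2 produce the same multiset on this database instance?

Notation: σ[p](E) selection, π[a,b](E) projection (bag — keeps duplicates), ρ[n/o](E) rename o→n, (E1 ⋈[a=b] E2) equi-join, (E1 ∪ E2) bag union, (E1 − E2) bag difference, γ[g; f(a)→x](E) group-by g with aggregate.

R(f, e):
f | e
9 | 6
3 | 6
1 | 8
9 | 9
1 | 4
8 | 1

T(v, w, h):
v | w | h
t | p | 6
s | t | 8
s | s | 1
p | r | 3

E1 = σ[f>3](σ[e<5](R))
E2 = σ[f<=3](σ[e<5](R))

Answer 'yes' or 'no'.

E1 subexpression sizes:
  R → 6
  σ[e<5](R) → 2
  σ[f>3](σ[e<5](R)) → 1
E2 subexpression sizes:
  R → 6
  σ[e<5](R) → 2
  σ[f<=3](σ[e<5](R)) → 1

E1 result:
f | e
8 | 1
E2 result:
f | e
1 | 4
Witness: (1, 4) appears 0× in E1 but 1× in E2.

no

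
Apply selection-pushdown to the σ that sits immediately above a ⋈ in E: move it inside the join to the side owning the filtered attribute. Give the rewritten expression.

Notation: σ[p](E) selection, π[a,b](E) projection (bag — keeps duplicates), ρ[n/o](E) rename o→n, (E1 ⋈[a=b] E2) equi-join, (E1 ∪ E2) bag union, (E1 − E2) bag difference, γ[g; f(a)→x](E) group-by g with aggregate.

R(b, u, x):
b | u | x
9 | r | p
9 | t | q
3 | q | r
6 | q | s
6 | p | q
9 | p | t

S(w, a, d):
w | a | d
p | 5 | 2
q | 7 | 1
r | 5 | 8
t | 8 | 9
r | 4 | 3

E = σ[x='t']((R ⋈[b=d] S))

σ filters on x, owned by the left side.
E' = (σ[x='t'](R) ⋈[b=d] S)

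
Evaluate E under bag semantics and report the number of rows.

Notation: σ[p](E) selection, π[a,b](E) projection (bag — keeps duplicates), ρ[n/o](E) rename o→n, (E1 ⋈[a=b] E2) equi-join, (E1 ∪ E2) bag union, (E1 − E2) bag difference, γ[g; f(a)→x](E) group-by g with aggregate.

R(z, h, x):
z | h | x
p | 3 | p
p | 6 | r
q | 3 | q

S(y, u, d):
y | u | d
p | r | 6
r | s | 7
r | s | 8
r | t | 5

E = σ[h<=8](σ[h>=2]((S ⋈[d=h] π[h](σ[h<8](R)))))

Subexpression sizes:
  S → 4
  R → 3
  σ[h<8](R) → 3
  π[h](σ[h<8](R)) → 3
  (S ⋈[d=h] π[h](σ[h<8](R))) → 1
  σ[h>=2]((S ⋈[d=h] π[h](σ[h<8](R)))) → 1
  σ[h<=8](σ[h>=2]((S ⋈[d=h] π[h](σ[h<8](R))))) → 1

|E| = 1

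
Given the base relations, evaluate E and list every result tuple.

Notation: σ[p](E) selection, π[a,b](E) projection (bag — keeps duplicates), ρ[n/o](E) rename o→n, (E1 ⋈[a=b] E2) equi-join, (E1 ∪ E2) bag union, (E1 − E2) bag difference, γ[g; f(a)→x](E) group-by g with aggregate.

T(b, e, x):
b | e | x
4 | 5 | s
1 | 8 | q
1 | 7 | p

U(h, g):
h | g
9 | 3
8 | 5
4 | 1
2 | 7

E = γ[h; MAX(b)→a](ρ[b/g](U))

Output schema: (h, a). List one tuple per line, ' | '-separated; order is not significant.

Row counts bottom-up:
  U → 4
  ρ[b/g](U) → 4
  γ[h; MAX(b)→a](ρ[b/g](U)) → 4

== RESULT ==
h | a
2 | 7
4 | 1
8 | 5
9 | 3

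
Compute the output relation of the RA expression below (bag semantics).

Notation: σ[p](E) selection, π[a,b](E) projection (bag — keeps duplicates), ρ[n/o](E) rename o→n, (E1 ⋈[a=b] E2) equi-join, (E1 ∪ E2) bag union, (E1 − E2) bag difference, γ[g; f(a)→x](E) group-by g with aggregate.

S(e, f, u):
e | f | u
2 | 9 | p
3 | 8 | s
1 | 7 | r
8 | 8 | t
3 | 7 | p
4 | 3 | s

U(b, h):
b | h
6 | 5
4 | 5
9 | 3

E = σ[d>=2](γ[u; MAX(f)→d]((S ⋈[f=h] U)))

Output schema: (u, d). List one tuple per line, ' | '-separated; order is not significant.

Row counts bottom-up:
  S → 6
  U → 3
  (S ⋈[f=h] U) → 1
  γ[u; MAX(f)→d]((S ⋈[f=h] U)) → 1
  σ[d>=2](γ[u; MAX(f)→d]((S ⋈[f=h] U))) → 1

== RESULT ==
u | d
s | 3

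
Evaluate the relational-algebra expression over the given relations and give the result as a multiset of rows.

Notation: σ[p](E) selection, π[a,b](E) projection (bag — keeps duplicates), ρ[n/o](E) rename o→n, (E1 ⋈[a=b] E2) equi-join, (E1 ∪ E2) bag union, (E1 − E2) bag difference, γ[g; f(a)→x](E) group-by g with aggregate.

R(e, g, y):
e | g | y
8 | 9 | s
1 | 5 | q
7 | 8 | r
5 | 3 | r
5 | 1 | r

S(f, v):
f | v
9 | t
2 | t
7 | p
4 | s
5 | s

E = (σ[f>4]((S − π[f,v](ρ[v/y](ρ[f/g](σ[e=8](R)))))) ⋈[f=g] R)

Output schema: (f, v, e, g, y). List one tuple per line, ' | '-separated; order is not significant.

Per-node cardinality:
  S → 5
  R → 5
  σ[e=8](R) → 1
  ρ[f/g](σ[e=8](R)) → 1
  ρ[v/y](ρ[f/g](σ[e=8](R))) → 1
  π[f,v](ρ[v/y](ρ[f/g](σ[e=8](R)))) → 1
  (S − π[f,v](ρ[v/y](ρ[f/g](σ[e=8](R))))) → 5
  σ[f>4]((S − π[f,v](ρ[v/y](ρ[f/g](σ[e=8](R)))))) → 3
  R → 5
  (σ[f>4]((S − π[f,v](ρ[v/y](ρ[f/g](σ[e=8](R)))))) ⋈[f=g] R) → 2

== RESULT ==
f | v | e | g | y
5 | s | 1 | 5 | q
9 | t | 8 | 9 | s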